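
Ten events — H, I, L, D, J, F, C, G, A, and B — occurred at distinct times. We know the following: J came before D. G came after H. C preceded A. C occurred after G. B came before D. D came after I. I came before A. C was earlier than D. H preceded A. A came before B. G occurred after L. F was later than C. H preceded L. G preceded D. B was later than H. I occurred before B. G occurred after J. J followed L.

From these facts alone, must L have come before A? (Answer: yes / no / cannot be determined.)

Chain the constraints: L → G → C → A. Each link is directly stated, so L comes before A.

yes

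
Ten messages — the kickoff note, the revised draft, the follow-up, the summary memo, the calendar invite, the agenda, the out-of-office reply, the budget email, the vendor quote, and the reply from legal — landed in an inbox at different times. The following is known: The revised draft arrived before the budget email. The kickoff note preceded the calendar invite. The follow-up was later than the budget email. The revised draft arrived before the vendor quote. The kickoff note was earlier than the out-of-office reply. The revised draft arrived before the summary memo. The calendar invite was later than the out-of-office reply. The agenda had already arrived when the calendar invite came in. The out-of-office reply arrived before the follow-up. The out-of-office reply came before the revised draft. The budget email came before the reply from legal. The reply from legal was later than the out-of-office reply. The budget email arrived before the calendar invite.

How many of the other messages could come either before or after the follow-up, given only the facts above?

Forced before the follow-up: the budget email, the kickoff note, the out-of-office reply, and the revised draft.
That leaves the agenda, the calendar invite, the reply from legal, the summary memo, and the vendor quote with no forced order relative to the follow-up — 5.

5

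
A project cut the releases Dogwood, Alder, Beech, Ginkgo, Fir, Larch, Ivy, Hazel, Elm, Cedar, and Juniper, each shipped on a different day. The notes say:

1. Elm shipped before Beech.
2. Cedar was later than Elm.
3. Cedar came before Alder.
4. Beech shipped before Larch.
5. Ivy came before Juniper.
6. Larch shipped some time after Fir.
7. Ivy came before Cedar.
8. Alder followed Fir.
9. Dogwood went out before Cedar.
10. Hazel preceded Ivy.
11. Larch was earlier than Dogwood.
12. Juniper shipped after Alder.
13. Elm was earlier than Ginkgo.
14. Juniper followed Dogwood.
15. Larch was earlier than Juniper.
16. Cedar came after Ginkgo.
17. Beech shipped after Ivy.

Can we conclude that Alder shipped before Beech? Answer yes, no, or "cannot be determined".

no

Tracing the constraints gives Beech → Larch → Dogwood → Cedar → Alder, so Beech must come before Alder.
That means Alder cannot be before Beech.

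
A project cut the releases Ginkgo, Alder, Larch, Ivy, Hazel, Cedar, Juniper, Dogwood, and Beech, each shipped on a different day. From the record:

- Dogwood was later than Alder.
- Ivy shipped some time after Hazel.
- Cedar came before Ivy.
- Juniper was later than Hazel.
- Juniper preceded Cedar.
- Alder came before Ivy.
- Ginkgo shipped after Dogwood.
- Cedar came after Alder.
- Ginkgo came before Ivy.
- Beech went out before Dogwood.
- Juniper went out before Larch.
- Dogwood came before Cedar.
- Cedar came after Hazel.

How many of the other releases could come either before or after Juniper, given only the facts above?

Forced before Juniper: Hazel; forced after Juniper: Cedar, Ivy, and Larch.
That leaves Alder, Beech, Dogwood, and Ginkgo with no forced order relative to Juniper — 4.

4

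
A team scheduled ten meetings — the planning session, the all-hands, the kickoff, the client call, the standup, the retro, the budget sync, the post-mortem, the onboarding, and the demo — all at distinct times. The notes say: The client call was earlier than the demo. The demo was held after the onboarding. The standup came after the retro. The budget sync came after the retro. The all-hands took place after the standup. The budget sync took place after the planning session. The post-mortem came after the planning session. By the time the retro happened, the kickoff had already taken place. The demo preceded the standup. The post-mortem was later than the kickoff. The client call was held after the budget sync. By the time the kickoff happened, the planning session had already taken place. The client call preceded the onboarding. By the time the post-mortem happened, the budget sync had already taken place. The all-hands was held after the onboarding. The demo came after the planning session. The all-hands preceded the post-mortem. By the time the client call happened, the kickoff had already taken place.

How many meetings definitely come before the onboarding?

Directly stated before the onboarding: the client call.
The budget sync reaches the onboarding via the budget sync → the client call → the onboarding.
The kickoff reaches the onboarding via the kickoff → the client call → the onboarding.
The planning session reaches the onboarding via the planning session → the kickoff → the client call → the onboarding.
Likewise the retro reaches the onboarding by chaining the stated constraints.
That's the budget sync, the client call, the kickoff, the planning session, and the retro — 5 in all.

5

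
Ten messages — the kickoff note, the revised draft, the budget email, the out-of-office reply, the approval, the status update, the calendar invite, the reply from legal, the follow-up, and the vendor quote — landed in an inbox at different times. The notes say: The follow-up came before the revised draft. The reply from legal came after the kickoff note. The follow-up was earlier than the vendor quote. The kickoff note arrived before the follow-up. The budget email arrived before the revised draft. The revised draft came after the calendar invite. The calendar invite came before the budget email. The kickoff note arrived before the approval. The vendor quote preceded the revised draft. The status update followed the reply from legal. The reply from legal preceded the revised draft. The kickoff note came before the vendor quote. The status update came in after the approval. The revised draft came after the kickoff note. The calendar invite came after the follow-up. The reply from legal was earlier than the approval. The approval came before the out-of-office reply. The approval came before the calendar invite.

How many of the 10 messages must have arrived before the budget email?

5

Directly stated before the budget email: the calendar invite.
The approval reaches the budget email via the approval → the calendar invite → the budget email.
The follow-up reaches the budget email via the follow-up → the calendar invite → the budget email.
The kickoff note reaches the budget email via the kickoff note → the approval → the calendar invite → the budget email.
Likewise the reply from legal reaches the budget email by chaining the stated constraints.
That's the approval, the calendar invite, the follow-up, the kickoff note, and the reply from legal — 5 in all.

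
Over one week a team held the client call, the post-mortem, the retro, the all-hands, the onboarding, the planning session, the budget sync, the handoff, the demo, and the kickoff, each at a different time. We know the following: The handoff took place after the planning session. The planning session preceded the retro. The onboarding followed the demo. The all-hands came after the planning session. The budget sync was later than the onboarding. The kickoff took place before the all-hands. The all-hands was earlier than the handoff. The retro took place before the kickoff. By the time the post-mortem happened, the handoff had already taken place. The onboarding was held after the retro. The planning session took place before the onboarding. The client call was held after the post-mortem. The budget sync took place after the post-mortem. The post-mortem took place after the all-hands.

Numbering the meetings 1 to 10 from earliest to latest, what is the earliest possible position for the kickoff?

3

The planning session and the retro must both come before the kickoff — 2 forced predecessors.
Nothing else is forced ahead of the kickoff, so its earliest slot is position 2 + 1 = 3.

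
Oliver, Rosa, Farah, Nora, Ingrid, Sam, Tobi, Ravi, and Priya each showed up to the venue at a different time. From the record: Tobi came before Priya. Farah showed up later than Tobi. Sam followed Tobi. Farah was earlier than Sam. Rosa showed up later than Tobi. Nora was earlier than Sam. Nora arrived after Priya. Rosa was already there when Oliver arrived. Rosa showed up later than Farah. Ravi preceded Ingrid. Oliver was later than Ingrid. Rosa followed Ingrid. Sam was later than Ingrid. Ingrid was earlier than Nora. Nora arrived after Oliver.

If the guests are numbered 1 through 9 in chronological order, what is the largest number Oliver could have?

7

Oliver must come before Nora and Sam — 2 guests forced after them.
Everything else can be placed before Oliver in some valid order, so Oliver can sit as late as position 9 − 2 = 7.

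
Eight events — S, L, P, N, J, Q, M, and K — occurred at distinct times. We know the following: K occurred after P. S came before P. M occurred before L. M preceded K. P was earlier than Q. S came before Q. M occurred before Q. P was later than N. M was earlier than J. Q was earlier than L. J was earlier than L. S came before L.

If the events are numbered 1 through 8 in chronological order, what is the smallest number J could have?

2

M must come before J — 1 forced predecessor.
Nothing else is forced ahead of J, so its earliest slot is position 1 + 1 = 2.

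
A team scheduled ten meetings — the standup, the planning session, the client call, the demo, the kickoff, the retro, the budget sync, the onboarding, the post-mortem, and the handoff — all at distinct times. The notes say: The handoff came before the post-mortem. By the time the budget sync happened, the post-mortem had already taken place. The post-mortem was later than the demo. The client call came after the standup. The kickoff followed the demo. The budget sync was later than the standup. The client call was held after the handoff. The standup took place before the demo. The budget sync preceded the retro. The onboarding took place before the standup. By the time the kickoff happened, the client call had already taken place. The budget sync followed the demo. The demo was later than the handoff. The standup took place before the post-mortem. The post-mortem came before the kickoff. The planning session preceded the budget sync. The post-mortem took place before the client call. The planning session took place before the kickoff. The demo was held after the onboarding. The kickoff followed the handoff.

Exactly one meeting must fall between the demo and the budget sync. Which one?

the post-mortem

Tracing the constraints gives the demo → the post-mortem → the budget sync, so the post-mortem sits after the demo and before the budget sync.
No other meeting is forced both after the demo and before the budget sync.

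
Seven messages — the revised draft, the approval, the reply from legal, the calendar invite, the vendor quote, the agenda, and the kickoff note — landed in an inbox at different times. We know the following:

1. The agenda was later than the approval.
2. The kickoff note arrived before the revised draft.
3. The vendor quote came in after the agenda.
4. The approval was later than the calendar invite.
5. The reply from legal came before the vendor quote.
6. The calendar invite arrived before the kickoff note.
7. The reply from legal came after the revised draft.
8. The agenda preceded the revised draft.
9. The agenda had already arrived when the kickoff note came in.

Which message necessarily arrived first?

the calendar invite

The calendar invite has a chain of constraints placing it before every other message, so the calendar invite must be first.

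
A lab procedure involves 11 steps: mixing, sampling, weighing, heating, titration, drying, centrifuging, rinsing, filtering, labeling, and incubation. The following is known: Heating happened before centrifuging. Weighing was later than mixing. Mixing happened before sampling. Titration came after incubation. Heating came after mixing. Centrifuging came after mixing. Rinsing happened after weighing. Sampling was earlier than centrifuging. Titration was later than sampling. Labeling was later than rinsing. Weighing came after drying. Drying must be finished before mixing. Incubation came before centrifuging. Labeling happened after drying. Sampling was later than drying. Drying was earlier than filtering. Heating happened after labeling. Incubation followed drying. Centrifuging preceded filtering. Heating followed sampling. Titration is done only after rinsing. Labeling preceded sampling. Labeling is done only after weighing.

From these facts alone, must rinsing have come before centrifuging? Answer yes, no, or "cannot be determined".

Chain the constraints: rinsing → labeling → heating → centrifuging. Each link is directly stated, so rinsing comes before centrifuging.

yes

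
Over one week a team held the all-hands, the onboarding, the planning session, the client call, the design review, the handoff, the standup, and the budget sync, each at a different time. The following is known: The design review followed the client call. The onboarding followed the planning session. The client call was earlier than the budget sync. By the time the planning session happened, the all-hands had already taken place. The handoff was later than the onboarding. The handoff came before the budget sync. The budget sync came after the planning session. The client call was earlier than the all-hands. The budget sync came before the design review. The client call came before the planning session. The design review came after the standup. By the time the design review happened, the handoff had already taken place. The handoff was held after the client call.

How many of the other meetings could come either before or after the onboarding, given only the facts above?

Forced before the onboarding: the all-hands, the client call, and the planning session; forced after the onboarding: the budget sync, the design review, and the handoff.
That leaves the standup with no forced order relative to the onboarding — 1.

1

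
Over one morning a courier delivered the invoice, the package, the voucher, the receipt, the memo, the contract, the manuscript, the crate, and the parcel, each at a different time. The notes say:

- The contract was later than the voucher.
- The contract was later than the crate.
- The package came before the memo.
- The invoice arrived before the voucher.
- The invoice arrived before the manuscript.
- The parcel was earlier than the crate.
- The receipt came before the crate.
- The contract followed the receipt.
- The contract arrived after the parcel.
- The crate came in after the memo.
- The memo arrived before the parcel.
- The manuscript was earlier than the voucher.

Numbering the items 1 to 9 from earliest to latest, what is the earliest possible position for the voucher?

3

The invoice and the manuscript must both come before the voucher — 2 forced predecessors.
Nothing else is forced ahead of the voucher, so its earliest slot is position 2 + 1 = 3.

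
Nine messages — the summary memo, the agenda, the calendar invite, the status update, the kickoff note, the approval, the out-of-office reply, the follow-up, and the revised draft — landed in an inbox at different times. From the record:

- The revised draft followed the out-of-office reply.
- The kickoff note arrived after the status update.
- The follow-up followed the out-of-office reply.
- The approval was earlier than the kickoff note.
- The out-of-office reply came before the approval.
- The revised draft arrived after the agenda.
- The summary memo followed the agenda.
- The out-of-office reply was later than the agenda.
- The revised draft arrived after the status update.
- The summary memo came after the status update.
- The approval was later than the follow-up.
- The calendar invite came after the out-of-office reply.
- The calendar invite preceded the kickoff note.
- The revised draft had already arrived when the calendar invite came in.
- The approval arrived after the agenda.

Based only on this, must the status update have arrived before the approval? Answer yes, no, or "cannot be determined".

No chain of stated constraints runs from the status update to the approval, and none runs from the approval to the status update either.
So the relative order of the status update and the approval is not fixed by the given facts.

cannot be determined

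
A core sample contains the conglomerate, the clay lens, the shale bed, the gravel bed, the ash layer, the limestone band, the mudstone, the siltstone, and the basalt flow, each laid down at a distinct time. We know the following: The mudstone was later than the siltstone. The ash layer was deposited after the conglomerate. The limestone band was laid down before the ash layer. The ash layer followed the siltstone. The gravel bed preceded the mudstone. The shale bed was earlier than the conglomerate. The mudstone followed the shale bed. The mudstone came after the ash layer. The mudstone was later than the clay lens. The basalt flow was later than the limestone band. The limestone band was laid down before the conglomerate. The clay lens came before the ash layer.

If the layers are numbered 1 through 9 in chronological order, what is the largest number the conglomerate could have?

The conglomerate must come before the ash layer and the mudstone — 2 layers forced after it.
Everything else can be placed before the conglomerate in some valid order, so the conglomerate can sit as late as position 9 − 2 = 7.

7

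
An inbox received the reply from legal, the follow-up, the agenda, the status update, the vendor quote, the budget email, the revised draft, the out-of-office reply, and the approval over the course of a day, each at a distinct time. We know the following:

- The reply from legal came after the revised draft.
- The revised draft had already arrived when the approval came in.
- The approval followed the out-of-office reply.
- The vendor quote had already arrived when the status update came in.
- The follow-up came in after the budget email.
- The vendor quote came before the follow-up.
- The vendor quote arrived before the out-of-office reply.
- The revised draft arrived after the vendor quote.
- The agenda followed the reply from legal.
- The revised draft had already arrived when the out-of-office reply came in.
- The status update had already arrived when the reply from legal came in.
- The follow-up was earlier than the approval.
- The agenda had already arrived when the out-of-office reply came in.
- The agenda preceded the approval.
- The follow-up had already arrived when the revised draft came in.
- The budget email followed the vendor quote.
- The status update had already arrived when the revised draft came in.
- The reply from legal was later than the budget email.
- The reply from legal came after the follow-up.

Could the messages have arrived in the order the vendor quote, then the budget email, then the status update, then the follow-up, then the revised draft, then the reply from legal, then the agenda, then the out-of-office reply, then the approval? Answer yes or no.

Check each stated constraint against the proposed order — e.g. the follow-up is ahead of the approval; the vendor quote is ahead of the out-of-office reply. Every pair is in the required order; nothing is violated.

yes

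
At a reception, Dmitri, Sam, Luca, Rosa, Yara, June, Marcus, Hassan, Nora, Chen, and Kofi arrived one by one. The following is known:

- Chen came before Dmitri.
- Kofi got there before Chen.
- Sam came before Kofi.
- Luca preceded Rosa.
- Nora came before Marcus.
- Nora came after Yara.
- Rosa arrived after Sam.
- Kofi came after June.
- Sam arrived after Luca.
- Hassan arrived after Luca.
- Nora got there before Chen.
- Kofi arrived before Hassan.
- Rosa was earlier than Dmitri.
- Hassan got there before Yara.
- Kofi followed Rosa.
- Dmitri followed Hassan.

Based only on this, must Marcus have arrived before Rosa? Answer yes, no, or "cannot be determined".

Tracing the constraints gives Rosa → Kofi → Hassan → Yara → Nora → Marcus, so Rosa must come before Marcus.
That means Marcus cannot be before Rosa.

no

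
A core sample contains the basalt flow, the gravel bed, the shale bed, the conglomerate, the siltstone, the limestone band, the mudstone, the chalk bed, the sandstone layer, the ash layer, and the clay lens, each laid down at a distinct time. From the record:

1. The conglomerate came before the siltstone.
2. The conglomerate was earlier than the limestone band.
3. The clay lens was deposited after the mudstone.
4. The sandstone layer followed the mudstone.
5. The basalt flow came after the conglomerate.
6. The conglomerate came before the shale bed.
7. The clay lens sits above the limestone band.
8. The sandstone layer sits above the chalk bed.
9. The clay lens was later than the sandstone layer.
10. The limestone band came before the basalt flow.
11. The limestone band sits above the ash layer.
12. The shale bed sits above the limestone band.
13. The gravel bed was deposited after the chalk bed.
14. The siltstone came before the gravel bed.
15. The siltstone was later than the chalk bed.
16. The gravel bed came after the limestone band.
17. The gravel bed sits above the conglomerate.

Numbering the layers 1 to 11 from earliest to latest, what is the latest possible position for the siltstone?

The siltstone must come before the gravel bed — 1 layer forced after it.
Everything else can be placed before the siltstone in some valid order, so the siltstone can sit as late as position 11 − 1 = 10.

10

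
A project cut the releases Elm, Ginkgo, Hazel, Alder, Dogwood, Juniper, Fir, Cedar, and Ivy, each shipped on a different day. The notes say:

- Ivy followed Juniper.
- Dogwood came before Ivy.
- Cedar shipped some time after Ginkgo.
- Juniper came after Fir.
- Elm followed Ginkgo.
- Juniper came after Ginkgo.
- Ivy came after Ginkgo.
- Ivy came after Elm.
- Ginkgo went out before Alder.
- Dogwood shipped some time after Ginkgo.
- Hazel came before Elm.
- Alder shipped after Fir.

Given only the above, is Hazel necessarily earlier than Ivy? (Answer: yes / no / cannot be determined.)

Chain the constraints: Hazel → Elm → Ivy. Each link is directly stated, so Hazel comes before Ivy.

yes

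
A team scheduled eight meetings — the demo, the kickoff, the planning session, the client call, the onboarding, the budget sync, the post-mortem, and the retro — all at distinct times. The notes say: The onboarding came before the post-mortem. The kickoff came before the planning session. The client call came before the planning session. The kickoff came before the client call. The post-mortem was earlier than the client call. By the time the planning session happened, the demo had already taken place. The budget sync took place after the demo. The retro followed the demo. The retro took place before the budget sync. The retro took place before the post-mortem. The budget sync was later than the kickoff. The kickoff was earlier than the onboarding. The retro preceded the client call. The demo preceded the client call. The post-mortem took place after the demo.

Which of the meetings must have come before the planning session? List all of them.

the client call, the demo, the kickoff, the onboarding, the post-mortem, the retro

Directly stated before the planning session: the client call, the demo, and the kickoff.
The onboarding reaches the planning session via the onboarding → the post-mortem → the client call → the planning session.
The post-mortem reaches the planning session via the post-mortem → the client call → the planning session.
The retro reaches the planning session via the retro → the client call → the planning session.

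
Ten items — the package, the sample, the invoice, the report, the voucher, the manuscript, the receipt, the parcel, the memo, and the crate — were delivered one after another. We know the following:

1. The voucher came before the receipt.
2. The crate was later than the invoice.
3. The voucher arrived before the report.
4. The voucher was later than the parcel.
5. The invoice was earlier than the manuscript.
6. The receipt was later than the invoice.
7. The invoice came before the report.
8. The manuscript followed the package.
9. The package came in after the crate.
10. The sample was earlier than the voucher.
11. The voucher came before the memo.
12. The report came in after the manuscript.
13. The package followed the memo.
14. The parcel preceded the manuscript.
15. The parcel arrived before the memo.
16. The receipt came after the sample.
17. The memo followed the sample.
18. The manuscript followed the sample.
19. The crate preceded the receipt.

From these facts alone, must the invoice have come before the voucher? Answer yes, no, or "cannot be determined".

No chain of stated constraints runs from the invoice to the voucher, and none runs from the voucher to the invoice either.
So the relative order of the invoice and the voucher is not fixed by the given facts.

cannot be determined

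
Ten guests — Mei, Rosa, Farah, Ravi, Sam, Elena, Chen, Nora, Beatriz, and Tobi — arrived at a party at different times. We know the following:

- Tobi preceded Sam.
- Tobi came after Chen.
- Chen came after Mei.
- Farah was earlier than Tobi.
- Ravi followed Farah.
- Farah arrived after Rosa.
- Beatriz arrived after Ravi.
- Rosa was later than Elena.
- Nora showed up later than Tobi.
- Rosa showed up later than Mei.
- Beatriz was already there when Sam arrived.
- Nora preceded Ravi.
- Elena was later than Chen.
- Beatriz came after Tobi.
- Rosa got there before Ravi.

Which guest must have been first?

Mei has a chain of constraints placing them before every other guest, so Mei must be first.

Mei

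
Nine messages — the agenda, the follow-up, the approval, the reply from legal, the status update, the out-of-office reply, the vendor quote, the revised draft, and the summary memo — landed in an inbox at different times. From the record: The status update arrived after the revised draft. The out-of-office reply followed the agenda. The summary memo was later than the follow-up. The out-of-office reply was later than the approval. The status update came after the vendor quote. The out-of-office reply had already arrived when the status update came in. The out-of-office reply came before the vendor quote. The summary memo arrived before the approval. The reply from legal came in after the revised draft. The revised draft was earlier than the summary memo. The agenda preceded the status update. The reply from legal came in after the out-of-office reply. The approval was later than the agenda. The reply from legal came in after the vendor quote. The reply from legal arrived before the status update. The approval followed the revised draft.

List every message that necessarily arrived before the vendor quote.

the agenda, the approval, the follow-up, the out-of-office reply, the revised draft, the summary memo

Directly stated before the vendor quote: the out-of-office reply.
The agenda reaches the vendor quote via the agenda → the out-of-office reply → the vendor quote.
The approval reaches the vendor quote via the approval → the out-of-office reply → the vendor quote.
The follow-up reaches the vendor quote via the follow-up → the summary memo → the approval → the out-of-office reply → the vendor quote.
Likewise the revised draft and the summary memo each reach the vendor quote by chaining the stated constraints.
No chain forces the reply from legal (or any of the others) ahead of the vendor quote.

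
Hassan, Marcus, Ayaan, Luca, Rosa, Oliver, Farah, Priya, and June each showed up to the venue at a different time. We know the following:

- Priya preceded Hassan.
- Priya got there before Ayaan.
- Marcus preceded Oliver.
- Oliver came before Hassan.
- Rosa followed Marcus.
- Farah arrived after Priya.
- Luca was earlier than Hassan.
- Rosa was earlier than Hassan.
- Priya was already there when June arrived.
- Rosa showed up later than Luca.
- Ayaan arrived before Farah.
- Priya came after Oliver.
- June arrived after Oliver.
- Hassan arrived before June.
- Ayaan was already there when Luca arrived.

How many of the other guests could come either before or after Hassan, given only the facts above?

1

Forced before Hassan: Ayaan, Luca, Marcus, Oliver, Priya, and Rosa; forced after Hassan: June.
That leaves Farah with no forced order relative to Hassan — 1.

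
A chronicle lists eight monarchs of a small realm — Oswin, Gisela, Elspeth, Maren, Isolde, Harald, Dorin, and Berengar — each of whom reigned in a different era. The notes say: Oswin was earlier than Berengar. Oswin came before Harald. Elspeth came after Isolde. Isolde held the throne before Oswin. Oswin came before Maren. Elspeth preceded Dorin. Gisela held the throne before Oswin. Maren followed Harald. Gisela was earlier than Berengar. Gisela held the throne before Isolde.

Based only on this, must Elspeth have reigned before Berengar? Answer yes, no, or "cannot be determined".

cannot be determined

No chain of stated constraints runs from Elspeth to Berengar, and none runs from Berengar to Elspeth either.
So the relative order of Elspeth and Berengar is not fixed by the given facts.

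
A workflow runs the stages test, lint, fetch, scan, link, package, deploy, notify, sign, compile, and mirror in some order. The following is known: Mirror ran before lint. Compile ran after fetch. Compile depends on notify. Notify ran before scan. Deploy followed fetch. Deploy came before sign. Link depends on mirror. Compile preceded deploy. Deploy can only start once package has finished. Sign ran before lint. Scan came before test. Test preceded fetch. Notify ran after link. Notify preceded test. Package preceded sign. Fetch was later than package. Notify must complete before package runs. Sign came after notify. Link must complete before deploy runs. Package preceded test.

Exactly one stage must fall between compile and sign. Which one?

deploy

Tracing the constraints gives compile → deploy → sign, so deploy sits after compile and before sign.
No other stage is forced both after compile and before sign.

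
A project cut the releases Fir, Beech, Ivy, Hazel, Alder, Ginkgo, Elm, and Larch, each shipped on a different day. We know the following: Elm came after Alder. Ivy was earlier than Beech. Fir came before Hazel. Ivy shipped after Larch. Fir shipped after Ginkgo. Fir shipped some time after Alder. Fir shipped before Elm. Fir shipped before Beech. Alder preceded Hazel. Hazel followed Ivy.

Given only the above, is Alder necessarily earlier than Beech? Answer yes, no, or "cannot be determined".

Chain the constraints: Alder → Fir → Beech. Each link is directly stated, so Alder comes before Beech.

yes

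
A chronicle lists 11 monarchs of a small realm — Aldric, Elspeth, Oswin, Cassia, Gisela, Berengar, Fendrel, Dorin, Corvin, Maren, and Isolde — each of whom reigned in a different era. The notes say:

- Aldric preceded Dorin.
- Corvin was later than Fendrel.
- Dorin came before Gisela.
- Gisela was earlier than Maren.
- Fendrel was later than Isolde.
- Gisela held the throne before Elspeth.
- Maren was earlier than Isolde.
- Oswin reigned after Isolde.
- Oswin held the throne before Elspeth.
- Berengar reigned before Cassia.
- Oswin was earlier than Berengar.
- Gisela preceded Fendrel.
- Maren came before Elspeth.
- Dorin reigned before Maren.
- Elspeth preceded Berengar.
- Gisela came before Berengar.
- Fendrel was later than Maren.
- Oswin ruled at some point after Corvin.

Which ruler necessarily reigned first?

Aldric

Aldric has a chain of constraints placing them before every other ruler, so Aldric must be first.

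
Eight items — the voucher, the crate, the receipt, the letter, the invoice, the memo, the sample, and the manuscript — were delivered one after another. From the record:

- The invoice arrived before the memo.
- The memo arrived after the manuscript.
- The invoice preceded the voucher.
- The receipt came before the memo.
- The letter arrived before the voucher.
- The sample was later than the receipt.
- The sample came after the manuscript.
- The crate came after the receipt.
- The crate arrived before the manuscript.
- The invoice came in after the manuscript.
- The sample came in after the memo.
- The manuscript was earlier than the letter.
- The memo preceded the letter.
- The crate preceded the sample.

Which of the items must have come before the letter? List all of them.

the crate, the invoice, the manuscript, the memo, the receipt

Directly stated before the letter: the manuscript and the memo.
The crate reaches the letter via the crate → the manuscript → the letter.
The invoice reaches the letter via the invoice → the memo → the letter.
The receipt reaches the letter via the receipt → the memo → the letter.
No chain forces the sample (or any of the others) ahead of the letter.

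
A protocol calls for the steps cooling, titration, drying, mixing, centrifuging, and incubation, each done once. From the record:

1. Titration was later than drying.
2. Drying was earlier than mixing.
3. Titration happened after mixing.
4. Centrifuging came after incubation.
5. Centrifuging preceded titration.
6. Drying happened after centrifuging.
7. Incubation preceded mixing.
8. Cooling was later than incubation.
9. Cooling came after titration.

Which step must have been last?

cooling

Every other step has a chain of constraints placing it before cooling, so cooling is last.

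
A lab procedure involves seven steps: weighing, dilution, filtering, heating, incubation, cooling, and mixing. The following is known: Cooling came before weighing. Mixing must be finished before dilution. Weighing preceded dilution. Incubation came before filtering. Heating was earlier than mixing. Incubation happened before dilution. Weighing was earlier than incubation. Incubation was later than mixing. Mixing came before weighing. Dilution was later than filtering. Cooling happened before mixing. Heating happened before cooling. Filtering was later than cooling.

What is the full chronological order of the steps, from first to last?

The constraints fix every adjacent pair, so only one ordering works:
heating → cooling → mixing → weighing → incubation → filtering → dilution.

heating, cooling, mixing, weighing, incubation, filtering, dilution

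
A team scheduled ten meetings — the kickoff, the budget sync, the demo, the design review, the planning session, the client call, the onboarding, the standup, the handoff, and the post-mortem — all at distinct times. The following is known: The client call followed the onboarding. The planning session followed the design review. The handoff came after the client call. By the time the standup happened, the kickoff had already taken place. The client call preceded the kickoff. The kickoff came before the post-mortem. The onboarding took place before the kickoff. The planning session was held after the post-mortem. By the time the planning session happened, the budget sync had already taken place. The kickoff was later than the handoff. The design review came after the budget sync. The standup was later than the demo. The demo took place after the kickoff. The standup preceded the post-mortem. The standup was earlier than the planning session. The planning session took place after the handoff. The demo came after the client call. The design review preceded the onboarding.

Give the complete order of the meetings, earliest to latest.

The constraints fix every adjacent pair, so only one ordering works:
the budget sync → the design review → the onboarding → the client call → the handoff → the kickoff → the demo → the standup → the post-mortem → the planning session.

the budget sync, the design review, the onboarding, the client call, the handoff, the kickoff, the demo, the standup, the post-mortem, the planning session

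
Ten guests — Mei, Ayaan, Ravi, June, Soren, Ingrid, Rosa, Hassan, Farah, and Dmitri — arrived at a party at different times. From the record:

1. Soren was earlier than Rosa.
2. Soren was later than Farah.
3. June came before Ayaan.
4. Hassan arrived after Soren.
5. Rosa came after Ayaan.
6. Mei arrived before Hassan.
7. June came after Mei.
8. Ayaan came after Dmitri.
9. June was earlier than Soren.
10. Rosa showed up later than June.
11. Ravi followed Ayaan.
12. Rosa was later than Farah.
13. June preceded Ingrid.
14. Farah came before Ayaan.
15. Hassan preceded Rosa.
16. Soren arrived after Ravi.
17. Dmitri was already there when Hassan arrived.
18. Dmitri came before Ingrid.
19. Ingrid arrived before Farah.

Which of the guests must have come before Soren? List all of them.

Ayaan, Dmitri, Farah, Ingrid, June, Mei, Ravi

Directly stated before Soren: Farah, June, and Ravi.
Ayaan reaches Soren via Ayaan → Ravi → Soren.
Dmitri reaches Soren via Dmitri → Ingrid → Farah → Soren.
Ingrid reaches Soren via Ingrid → Farah → Soren.
Likewise Mei reaches Soren by chaining the stated constraints.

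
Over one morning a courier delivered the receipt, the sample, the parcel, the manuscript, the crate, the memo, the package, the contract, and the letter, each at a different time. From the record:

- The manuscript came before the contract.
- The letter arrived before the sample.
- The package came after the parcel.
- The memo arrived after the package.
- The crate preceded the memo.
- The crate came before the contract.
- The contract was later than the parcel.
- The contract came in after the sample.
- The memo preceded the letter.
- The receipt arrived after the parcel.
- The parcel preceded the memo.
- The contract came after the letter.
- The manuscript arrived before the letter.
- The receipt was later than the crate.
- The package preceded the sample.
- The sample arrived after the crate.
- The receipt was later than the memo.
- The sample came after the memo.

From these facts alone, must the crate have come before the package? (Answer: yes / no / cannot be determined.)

cannot be determined

No chain of stated constraints runs from the crate to the package, and none runs from the package to the crate either.
So the relative order of the crate and the package is not fixed by the given facts.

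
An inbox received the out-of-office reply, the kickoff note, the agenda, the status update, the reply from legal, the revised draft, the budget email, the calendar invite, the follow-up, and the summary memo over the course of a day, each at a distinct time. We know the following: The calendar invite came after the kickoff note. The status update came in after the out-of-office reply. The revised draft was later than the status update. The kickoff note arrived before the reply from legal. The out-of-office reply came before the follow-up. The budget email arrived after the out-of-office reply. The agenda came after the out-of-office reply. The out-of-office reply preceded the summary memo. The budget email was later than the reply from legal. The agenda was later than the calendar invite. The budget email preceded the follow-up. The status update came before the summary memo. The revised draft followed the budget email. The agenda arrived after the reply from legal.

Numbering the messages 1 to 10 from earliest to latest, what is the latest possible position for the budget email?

The budget email must come before the follow-up and the revised draft — 2 messages forced after it.
Everything else can be placed before the budget email in some valid order, so the budget email can sit as late as position 10 − 2 = 8.

8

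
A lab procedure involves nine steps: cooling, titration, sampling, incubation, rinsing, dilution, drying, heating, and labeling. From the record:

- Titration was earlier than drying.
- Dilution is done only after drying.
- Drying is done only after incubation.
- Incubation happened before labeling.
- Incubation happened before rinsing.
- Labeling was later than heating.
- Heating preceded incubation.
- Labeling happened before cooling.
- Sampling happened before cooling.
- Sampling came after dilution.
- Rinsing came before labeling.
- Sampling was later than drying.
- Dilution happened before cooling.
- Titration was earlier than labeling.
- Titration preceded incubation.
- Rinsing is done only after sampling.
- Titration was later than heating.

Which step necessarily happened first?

Heating has a chain of constraints placing it before every other step, so heating must be first.

heating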